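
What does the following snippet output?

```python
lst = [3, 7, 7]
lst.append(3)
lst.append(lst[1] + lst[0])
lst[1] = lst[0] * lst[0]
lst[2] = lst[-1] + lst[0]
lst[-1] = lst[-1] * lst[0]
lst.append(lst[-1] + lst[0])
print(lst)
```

[3, 9, 13, 3, 30, 33]

append 3 → [3, 7, 7, 3]
append lst[1]+lst[0] = 7+3 = 10 → [3, 7, 7, 3, 10]
lst[1] = lst[0]*lst[0] = 3*3 = 9 → [3, 9, 7, 3, 10]
lst[2] = lst[-1]+lst[0] = 10+3 = 13 → [3, 9, 13, 3, 10]
lst[-1] = lst[-1]*lst[0] = 10*3 = 30 → [3, 9, 13, 3, 30]
append lst[-1]+lst[0] = 30+3 = 33 → [3, 9, 13, 3, 30, 33]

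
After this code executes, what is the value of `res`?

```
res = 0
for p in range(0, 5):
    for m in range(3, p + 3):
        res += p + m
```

p=1,m=3: res = 0+4 = 4
p=2,m=3: res = 4+5 = 9
p=2,m=4: res = 9+6 = 15
p=3,m=3: res = 15+6 = 21
p=3,m=4: res = 21+7 = 28
p=3,m=5: res = 28+8 = 36
p=4,m=3: res = 36+7 = 43
p=4,m=4: res = 43+8 = 51
p=4,m=5: res = 51+9 = 60
p=4,m=6: res = 60+10 = 70

70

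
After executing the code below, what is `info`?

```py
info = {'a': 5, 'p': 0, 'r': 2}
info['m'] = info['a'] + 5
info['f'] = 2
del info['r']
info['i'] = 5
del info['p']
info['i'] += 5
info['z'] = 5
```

{'a': 5, 'm': 10, 'f': 2, 'i': 10, 'z': 5}

info['m'] = info['a']+5 = 10 → {'a': 5, 'p': 0, 'r': 2, 'm': 10}
info['f'] = 2 → {'a': 5, 'p': 0, 'r': 2, 'm': 10, 'f': 2}
del 'r' → {'a': 5, 'p': 0, 'm': 10, 'f': 2}
info['i'] = 5 → {'a': 5, 'p': 0, 'm': 10, 'f': 2, 'i': 5}
del 'p' → {'a': 5, 'm': 10, 'f': 2, 'i': 5}
info['i'] = 5+5 = 10 → {'a': 5, 'm': 10, 'f': 2, 'i': 10}
info['z'] = 5 → {'a': 5, 'm': 10, 'f': 2, 'i': 10, 'z': 5}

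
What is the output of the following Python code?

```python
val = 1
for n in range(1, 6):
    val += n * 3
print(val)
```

n=1: val = 1+1*3 = 4
n=2: val = 4+2*3 = 10
n=3: val = 10+3*3 = 19
n=4: val = 19+4*3 = 31
n=5: val = 31+5*3 = 46

46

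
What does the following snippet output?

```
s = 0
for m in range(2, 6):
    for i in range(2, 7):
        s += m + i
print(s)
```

m=2,i=2: s = 0+4 = 4
m=2,i=3: s = 4+5 = 9
m=2,i=4: s = 9+6 = 15
m=2,i=5: s = 15+7 = 22
m=2,i=6: s = 22+8 = 30
m=3,i=2: s = 30+5 = 35
m=3,i=3: s = 35+6 = 41
m=3,i=4: s = 41+7 = 48
m=3,i=5: s = 48+8 = 56
m=3,i=6: s = 56+9 = 65
m=4,i=2: s = 65+6 = 71
m=4,i=3: s = 71+7 = 78
m=4,i=4: s = 78+8 = 86
m=4,i=5: s = 86+9 = 95
m=4,i=6: s = 95+10 = 105
m=5,i=2: s = 105+7 = 112
m=5,i=3: s = 112+8 = 120
m=5,i=4: s = 120+9 = 129
m=5,i=5: s = 129+10 = 139
m=5,i=6: s = 139+11 = 150

150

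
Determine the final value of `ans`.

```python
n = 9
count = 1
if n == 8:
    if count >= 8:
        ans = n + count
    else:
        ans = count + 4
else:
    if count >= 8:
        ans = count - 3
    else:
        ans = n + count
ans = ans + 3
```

13

n=9, count=1
n == 8 is False; count >= 8 is False
→ ans = n + count = 10
ans = 10+3 = 13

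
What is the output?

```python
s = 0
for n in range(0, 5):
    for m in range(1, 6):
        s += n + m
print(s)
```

n=0,m=1: s = 0+1 = 1
n=0,m=2: s = 1+2 = 3
n=0,m=3: s = 3+3 = 6
n=0,m=4: s = 6+4 = 10
n=0,m=5: s = 10+5 = 15
n=1,m=1: s = 15+2 = 17
n=1,m=2: s = 17+3 = 20
n=1,m=3: s = 20+4 = 24
n=1,m=4: s = 24+5 = 29
n=1,m=5: s = 29+6 = 35
n=2,m=1: s = 35+3 = 38
n=2,m=2: s = 38+4 = 42
n=2,m=3: s = 42+5 = 47
n=2,m=4: s = 47+6 = 53
n=2,m=5: s = 53+7 = 60
n=3,m=1: s = 60+4 = 64
n=3,m=2: s = 64+5 = 69
n=3,m=3: s = 69+6 = 75
n=3,m=4: s = 75+7 = 82
n=3,m=5: s = 82+8 = 90
n=4,m=1: s = 90+5 = 95
n=4,m=2: s = 95+6 = 101
n=4,m=3: s = 101+7 = 108
n=4,m=4: s = 108+8 = 116
n=4,m=5: s = 116+9 = 125

125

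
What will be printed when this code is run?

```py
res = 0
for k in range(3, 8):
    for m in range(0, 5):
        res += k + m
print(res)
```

175

k=3,m=0: res = 0+3 = 3
k=3,m=1: res = 3+4 = 7
k=3,m=2: res = 7+5 = 12
k=3,m=3: res = 12+6 = 18
k=3,m=4: res = 18+7 = 25
k=4,m=0: res = 25+4 = 29
k=4,m=1: res = 29+5 = 34
k=4,m=2: res = 34+6 = 40
k=4,m=3: res = 40+7 = 47
k=4,m=4: res = 47+8 = 55
k=5,m=0: res = 55+5 = 60
k=5,m=1: res = 60+6 = 66
k=5,m=2: res = 66+7 = 73
k=5,m=3: res = 73+8 = 81
k=5,m=4: res = 81+9 = 90
k=6,m=0: res = 90+6 = 96
k=6,m=1: res = 96+7 = 103
k=6,m=2: res = 103+8 = 111
k=6,m=3: res = 111+9 = 120
k=6,m=4: res = 120+10 = 130
k=7,m=0: res = 130+7 = 137
k=7,m=1: res = 137+8 = 145
k=7,m=2: res = 145+9 = 154
k=7,m=3: res = 154+10 = 164
k=7,m=4: res = 164+11 = 175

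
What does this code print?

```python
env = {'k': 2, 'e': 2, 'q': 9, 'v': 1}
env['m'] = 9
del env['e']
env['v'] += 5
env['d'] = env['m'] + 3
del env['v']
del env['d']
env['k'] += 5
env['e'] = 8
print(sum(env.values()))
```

env['m'] = 9 → {'k': 2, 'e': 2, 'q': 9, 'v': 1, 'm': 9}
del 'e' → {'k': 2, 'q': 9, 'v': 1, 'm': 9}
env['v'] = 1+5 = 6 → {'k': 2, 'q': 9, 'v': 6, 'm': 9}
env['d'] = env['m']+3 = 12 → {'k': 2, 'q': 9, 'v': 6, 'm': 9, 'd': 12}
del 'v' → {'k': 2, 'q': 9, 'm': 9, 'd': 12}
del 'd' → {'k': 2, 'q': 9, 'm': 9}
env['k'] = 2+5 = 7 → {'k': 7, 'q': 9, 'm': 9}
env['e'] = 8 → {'k': 7, 'q': 9, 'm': 9, 'e': 8}
sum of values = 33

33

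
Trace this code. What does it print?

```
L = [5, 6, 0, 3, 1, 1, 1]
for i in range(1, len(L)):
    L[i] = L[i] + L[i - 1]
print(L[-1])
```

i=1: L[1] = 6+5 = 11 → [5, 11, 0, 3, 1, 1, 1]
i=2: L[2] = 0+11 = 11 → [5, 11, 11, 3, 1, 1, 1]
i=3: L[3] = 3+11 = 14 → [5, 11, 11, 14, 1, 1, 1]
i=4: L[4] = 1+14 = 15 → [5, 11, 11, 14, 15, 1, 1]
i=5: L[5] = 1+15 = 16 → [5, 11, 11, 14, 15, 16, 1]
i=6: L[6] = 1+16 = 17 → [5, 11, 11, 14, 15, 16, 17]

17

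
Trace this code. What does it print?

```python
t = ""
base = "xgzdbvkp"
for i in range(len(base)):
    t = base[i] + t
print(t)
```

pkvbdzgx

i=0: prepend 'x' → 'x'
i=1: prepend 'g' → 'gx'
i=2: prepend 'z' → 'zgx'
i=3: prepend 'd' → 'dzgx'
i=4: prepend 'b' → 'bdzgx'
i=5: prepend 'v' → 'vbdzgx'
i=6: prepend 'k' → 'kvbdzgx'
i=7: prepend 'p' → 'pkvbdzgx'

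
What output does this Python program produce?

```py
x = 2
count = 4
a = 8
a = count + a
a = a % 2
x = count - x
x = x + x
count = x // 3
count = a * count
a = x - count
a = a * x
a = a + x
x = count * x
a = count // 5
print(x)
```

a = 4+8 = 12
a = 12%2 = 0
x = 4-2 = 2
x = 2+2 = 4
count = 4//3 = 1
count = 0*1 = 0
a = 4-0 = 4
a = 4*4 = 16
a = 16+4 = 20
x = 0*4 = 0
a = 0//5 = 0

0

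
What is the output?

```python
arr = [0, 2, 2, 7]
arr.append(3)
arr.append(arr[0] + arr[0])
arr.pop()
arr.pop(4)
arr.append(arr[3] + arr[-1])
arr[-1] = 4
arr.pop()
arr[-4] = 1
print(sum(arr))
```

12

append 3 → [0, 2, 2, 7, 3]
append arr[0]+arr[0] = 0+0 = 0 → [0, 2, 2, 7, 3, 0]
pop() removes 0 → [0, 2, 2, 7, 3]
pop(4) removes 3 → [0, 2, 2, 7]
append arr[3]+arr[-1] = 7+7 = 14 → [0, 2, 2, 7, 14]
arr[-1] = 4 → [0, 2, 2, 7, 4]
pop() removes 4 → [0, 2, 2, 7]
arr[-4] = 1 → [1, 2, 2, 7]
sum = 12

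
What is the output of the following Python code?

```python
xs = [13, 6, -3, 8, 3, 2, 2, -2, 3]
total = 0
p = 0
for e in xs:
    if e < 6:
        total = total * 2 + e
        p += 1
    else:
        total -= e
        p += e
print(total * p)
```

e=13: not <6, total = 0-13 = -13; p=13
e=6: not <6, total = (-13)-6 = -19; p=19
e=-3: <6, total = (-19)*2+(-3) = -41; p=20
e=8: not <6, total = (-41)-8 = -49; p=28
e=3: <6, total = (-49)*2+3 = -95; p=29
e=2: <6, total = (-95)*2+2 = -188; p=30
e=2: <6, total = (-188)*2+2 = -374; p=31
e=-2: <6, total = (-374)*2+(-2) = -750; p=32
e=3: <6, total = (-750)*2+3 = -1497; p=33
total*p = (-1497)*33 = -49401

-49401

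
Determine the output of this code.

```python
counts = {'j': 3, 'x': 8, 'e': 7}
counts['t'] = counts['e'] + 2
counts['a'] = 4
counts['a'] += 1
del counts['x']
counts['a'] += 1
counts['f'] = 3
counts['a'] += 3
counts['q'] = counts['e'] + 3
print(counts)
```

counts['t'] = counts['e']+2 = 9 → {'j': 3, 'x': 8, 'e': 7, 't': 9}
counts['a'] = 4 → {'j': 3, 'x': 8, 'e': 7, 't': 9, 'a': 4}
counts['a'] = 4+1 = 5 → {'j': 3, 'x': 8, 'e': 7, 't': 9, 'a': 5}
del 'x' → {'j': 3, 'e': 7, 't': 9, 'a': 5}
counts['a'] = 5+1 = 6 → {'j': 3, 'e': 7, 't': 9, 'a': 6}
counts['f'] = 3 → {'j': 3, 'e': 7, 't': 9, 'a': 6, 'f': 3}
counts['a'] = 6+3 = 9 → {'j': 3, 'e': 7, 't': 9, 'a': 9, 'f': 3}
counts['q'] = counts['e']+3 = 10 → {'j': 3, 'e': 7, 't': 9, 'a': 9, 'f': 3, 'q': 10}

{'j': 3, 'e': 7, 't': 9, 'a': 9, 'f': 3, 'q': 10}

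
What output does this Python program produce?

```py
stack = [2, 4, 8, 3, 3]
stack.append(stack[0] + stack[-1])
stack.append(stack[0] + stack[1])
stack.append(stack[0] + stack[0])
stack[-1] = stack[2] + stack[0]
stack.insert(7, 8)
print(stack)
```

append stack[0]+stack[-1] = 2+3 = 5 → [2, 4, 8, 3, 3, 5]
append stack[0]+stack[1] = 2+4 = 6 → [2, 4, 8, 3, 3, 5, 6]
append stack[0]+stack[0] = 2+2 = 4 → [2, 4, 8, 3, 3, 5, 6, 4]
stack[-1] = stack[2]+stack[0] = 8+2 = 10 → [2, 4, 8, 3, 3, 5, 6, 10]
insert 8 at 7 → [2, 4, 8, 3, 3, 5, 6, 8, 10]

[2, 4, 8, 3, 3, 5, 6, 8, 10]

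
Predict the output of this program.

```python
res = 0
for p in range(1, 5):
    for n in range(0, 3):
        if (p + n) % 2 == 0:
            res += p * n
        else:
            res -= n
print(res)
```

p=1,n=0: odd sum, res = 0-0 = 0
p=1,n=1: even sum, res = 0+1 = 1
p=1,n=2: odd sum, res = 1-2 = -1
p=2,n=0: even sum, res = (-1)+0 = -1
p=2,n=1: odd sum, res = (-1)-1 = -2
p=2,n=2: even sum, res = (-2)+4 = 2
p=3,n=0: odd sum, res = 2-0 = 2
p=3,n=1: even sum, res = 2+3 = 5
p=3,n=2: odd sum, res = 5-2 = 3
p=4,n=0: even sum, res = 3+0 = 3
p=4,n=1: odd sum, res = 3-1 = 2
p=4,n=2: even sum, res = 2+8 = 10

10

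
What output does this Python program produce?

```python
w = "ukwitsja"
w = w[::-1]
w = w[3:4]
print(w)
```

t

reverse → 'ajstiwku'
slice [3:4] → 't'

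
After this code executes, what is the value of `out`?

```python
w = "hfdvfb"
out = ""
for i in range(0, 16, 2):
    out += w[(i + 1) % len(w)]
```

'fvbfvbfv'

i=0: add w[1]='f' → 'f'
i=2: add w[3]='v' → 'fv'
i=4: add w[5]='b' → 'fvb'
i=6: add w[1]='f' → 'fvbf'
i=8: add w[3]='v' → 'fvbfv'
i=10: add w[5]='b' → 'fvbfvb'
i=12: add w[1]='f' → 'fvbfvbf'
i=14: add w[3]='v' → 'fvbfvbfv'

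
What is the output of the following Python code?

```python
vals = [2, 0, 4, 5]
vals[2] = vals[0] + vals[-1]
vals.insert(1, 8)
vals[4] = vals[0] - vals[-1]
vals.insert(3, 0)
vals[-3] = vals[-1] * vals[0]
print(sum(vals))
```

8

vals[2] = vals[0]+vals[-1] = 2+5 = 7 → [2, 0, 7, 5]
insert 8 at 1 → [2, 8, 0, 7, 5]
vals[4] = vals[0]-vals[-1] = 2-5 = -3 → [2, 8, 0, 7, -3]
insert 0 at 3 → [2, 8, 0, 0, 7, -3]
vals[-3] = vals[-1]*vals[0] = (-3)*2 = -6 → [2, 8, 0, -6, 7, -3]
sum = 8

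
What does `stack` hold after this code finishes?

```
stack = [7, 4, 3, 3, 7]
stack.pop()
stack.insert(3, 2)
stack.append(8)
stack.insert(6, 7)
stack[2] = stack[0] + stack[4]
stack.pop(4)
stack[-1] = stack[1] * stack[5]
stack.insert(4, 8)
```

pop() removes 7 → [7, 4, 3, 3]
insert 2 at 3 → [7, 4, 3, 2, 3]
append 8 → [7, 4, 3, 2, 3, 8]
insert 7 at 6 → [7, 4, 3, 2, 3, 8, 7]
stack[2] = stack[0]+stack[4] = 7+3 = 10 → [7, 4, 10, 2, 3, 8, 7]
pop(4) removes 3 → [7, 4, 10, 2, 8, 7]
stack[-1] = stack[1]*stack[5] = 4*7 = 28 → [7, 4, 10, 2, 8, 28]
insert 8 at 4 → [7, 4, 10, 2, 8, 8, 28]

[7, 4, 10, 2, 8, 8, 28]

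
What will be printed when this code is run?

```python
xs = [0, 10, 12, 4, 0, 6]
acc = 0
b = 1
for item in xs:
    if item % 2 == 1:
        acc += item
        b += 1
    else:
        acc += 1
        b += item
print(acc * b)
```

item=0: not odd, acc = 0+1 = 1; b=1
item=10: not odd, acc = 1+1 = 2; b=11
item=12: not odd, acc = 2+1 = 3; b=23
item=4: not odd, acc = 3+1 = 4; b=27
item=0: not odd, acc = 4+1 = 5; b=27
item=6: not odd, acc = 5+1 = 6; b=33
acc*b = 6*33 = 198

198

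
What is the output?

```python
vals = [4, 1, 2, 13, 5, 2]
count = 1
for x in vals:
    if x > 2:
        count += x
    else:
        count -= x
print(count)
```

x=4: >2, count = 1+4 = 5
x=1: not >2, count = 5-1 = 4
x=2: not >2, count = 4-2 = 2
x=13: >2, count = 2+13 = 15
x=5: >2, count = 15+5 = 20
x=2: not >2, count = 20-2 = 18

18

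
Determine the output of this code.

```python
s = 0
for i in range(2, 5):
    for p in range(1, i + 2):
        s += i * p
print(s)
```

i=2,p=1: s = 0+2 = 2
i=2,p=2: s = 2+4 = 6
i=2,p=3: s = 6+6 = 12
i=3,p=1: s = 12+3 = 15
i=3,p=2: s = 15+6 = 21
i=3,p=3: s = 21+9 = 30
i=3,p=4: s = 30+12 = 42
i=4,p=1: s = 42+4 = 46
i=4,p=2: s = 46+8 = 54
i=4,p=3: s = 54+12 = 66
i=4,p=4: s = 66+16 = 82
i=4,p=5: s = 82+20 = 102

102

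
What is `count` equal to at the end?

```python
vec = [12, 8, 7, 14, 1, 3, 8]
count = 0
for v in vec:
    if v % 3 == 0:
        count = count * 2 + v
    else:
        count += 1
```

v=12: %3==0, count = 0*2+12 = 12
v=8: not %3==0, count = 12+1 = 13
v=7: not %3==0, count = 13+1 = 14
v=14: not %3==0, count = 14+1 = 15
v=1: not %3==0, count = 15+1 = 16
v=3: %3==0, count = 16*2+3 = 35
v=8: not %3==0, count = 35+1 = 36

36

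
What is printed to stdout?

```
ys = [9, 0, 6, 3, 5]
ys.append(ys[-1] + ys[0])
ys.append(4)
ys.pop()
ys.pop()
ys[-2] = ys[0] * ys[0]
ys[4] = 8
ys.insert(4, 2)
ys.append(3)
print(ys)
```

append ys[-1]+ys[0] = 5+9 = 14 → [9, 0, 6, 3, 5, 14]
append 4 → [9, 0, 6, 3, 5, 14, 4]
pop() removes 4 → [9, 0, 6, 3, 5, 14]
pop() removes 14 → [9, 0, 6, 3, 5]
ys[-2] = ys[0]*ys[0] = 9*9 = 81 → [9, 0, 6, 81, 5]
ys[4] = 8 → [9, 0, 6, 81, 8]
insert 2 at 4 → [9, 0, 6, 81, 2, 8]
append 3 → [9, 0, 6, 81, 2, 8, 3]

[9, 0, 6, 81, 2, 8, 3]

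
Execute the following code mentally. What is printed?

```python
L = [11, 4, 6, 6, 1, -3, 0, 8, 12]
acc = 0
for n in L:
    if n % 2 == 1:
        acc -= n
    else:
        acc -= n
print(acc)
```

n=11: odd, acc = 0-11 = -11
n=4: not odd, acc = (-11)-4 = -15
n=6: not odd, acc = (-15)-6 = -21
n=6: not odd, acc = (-21)-6 = -27
n=1: odd, acc = (-27)-1 = -28
n=-3: odd, acc = (-28)-(-3) = -25
n=0: not odd, acc = (-25)-0 = -25
n=8: not odd, acc = (-25)-8 = -33
n=12: not odd, acc = (-33)-12 = -45

-45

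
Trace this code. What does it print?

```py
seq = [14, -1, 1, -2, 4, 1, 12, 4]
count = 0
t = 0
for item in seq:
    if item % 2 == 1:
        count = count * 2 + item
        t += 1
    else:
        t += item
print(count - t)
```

item=14: not odd; t=14
item=-1: odd, count = 0*2+(-1) = -1; t=15
item=1: odd, count = (-1)*2+1 = -1; t=16
item=-2: not odd; t=14
item=4: not odd; t=18
item=1: odd, count = (-1)*2+1 = -1; t=19
item=12: not odd; t=31
item=4: not odd; t=35
count-t = (-1)-35 = -36

-36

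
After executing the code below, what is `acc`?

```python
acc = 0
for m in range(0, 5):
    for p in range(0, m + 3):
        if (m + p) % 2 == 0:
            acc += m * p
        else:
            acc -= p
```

m=0,p=0: even sum, acc = 0+0 = 0
m=0,p=1: odd sum, acc = 0-1 = -1
m=0,p=2: even sum, acc = (-1)+0 = -1
m=1,p=0: odd sum, acc = (-1)-0 = -1
m=1,p=1: even sum, acc = (-1)+1 = 0
m=1,p=2: odd sum, acc = 0-2 = -2
m=1,p=3: even sum, acc = (-2)+3 = 1
m=2,p=0: even sum, acc = 1+0 = 1
m=2,p=1: odd sum, acc = 1-1 = 0
m=2,p=2: even sum, acc = 0+4 = 4
m=2,p=3: odd sum, acc = 4-3 = 1
m=2,p=4: even sum, acc = 1+8 = 9
m=3,p=0: odd sum, acc = 9-0 = 9
m=3,p=1: even sum, acc = 9+3 = 12
m=3,p=2: odd sum, acc = 12-2 = 10
m=3,p=3: even sum, acc = 10+9 = 19
m=3,p=4: odd sum, acc = 19-4 = 15
m=3,p=5: even sum, acc = 15+15 = 30
m=4,p=0: even sum, acc = 30+0 = 30
m=4,p=1: odd sum, acc = 30-1 = 29
m=4,p=2: even sum, acc = 29+8 = 37
m=4,p=3: odd sum, acc = 37-3 = 34
m=4,p=4: even sum, acc = 34+16 = 50
m=4,p=5: odd sum, acc = 50-5 = 45
m=4,p=6: even sum, acc = 45+24 = 69

69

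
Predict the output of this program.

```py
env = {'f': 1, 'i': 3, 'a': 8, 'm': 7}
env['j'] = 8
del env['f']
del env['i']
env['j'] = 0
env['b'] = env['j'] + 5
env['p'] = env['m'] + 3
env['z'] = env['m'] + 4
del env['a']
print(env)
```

env['j'] = 8 → {'f': 1, 'i': 3, 'a': 8, 'm': 7, 'j': 8}
del 'f' → {'i': 3, 'a': 8, 'm': 7, 'j': 8}
del 'i' → {'a': 8, 'm': 7, 'j': 8}
env['j'] = 0 → {'a': 8, 'm': 7, 'j': 0}
env['b'] = env['j']+5 = 5 → {'a': 8, 'm': 7, 'j': 0, 'b': 5}
env['p'] = env['m']+3 = 10 → {'a': 8, 'm': 7, 'j': 0, 'b': 5, 'p': 10}
env['z'] = env['m']+4 = 11 → {'a': 8, 'm': 7, 'j': 0, 'b': 5, 'p': 10, 'z': 11}
del 'a' → {'m': 7, 'j': 0, 'b': 5, 'p': 10, 'z': 11}

{'m': 7, 'j': 0, 'b': 5, 'p': 10, 'z': 11}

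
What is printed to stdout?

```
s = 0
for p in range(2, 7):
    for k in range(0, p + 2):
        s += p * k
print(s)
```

375

p=2,k=0: s = 0+0 = 0
p=2,k=1: s = 0+2 = 2
p=2,k=2: s = 2+4 = 6
p=2,k=3: s = 6+6 = 12
p=3,k=0: s = 12+0 = 12
p=3,k=1: s = 12+3 = 15
p=3,k=2: s = 15+6 = 21
p=3,k=3: s = 21+9 = 30
p=3,k=4: s = 30+12 = 42
p=4,k=0: s = 42+0 = 42
p=4,k=1: s = 42+4 = 46
p=4,k=2: s = 46+8 = 54
p=4,k=3: s = 54+12 = 66
p=4,k=4: s = 66+16 = 82
p=4,k=5: s = 82+20 = 102
p=5,k=0: s = 102+0 = 102
p=5,k=1: s = 102+5 = 107
p=5,k=2: s = 107+10 = 117
p=5,k=3: s = 117+15 = 132
p=5,k=4: s = 132+20 = 152
p=5,k=5: s = 152+25 = 177
p=5,k=6: s = 177+30 = 207
p=6,k=0: s = 207+0 = 207
p=6,k=1: s = 207+6 = 213
p=6,k=2: s = 213+12 = 225
p=6,k=3: s = 225+18 = 243
p=6,k=4: s = 243+24 = 267
p=6,k=5: s = 267+30 = 297
p=6,k=6: s = 297+36 = 333
p=6,k=7: s = 333+42 = 375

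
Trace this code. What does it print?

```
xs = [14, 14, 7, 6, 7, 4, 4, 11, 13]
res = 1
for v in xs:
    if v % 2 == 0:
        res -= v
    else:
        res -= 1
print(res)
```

-45

v=14: even, res = 1-14 = -13
v=14: even, res = (-13)-14 = -27
v=7: not even, res = (-27)-1 = -28
v=6: even, res = (-28)-6 = -34
v=7: not even, res = (-34)-1 = -35
v=4: even, res = (-35)-4 = -39
v=4: even, res = (-39)-4 = -43
v=11: not even, res = (-43)-1 = -44
v=13: not even, res = (-44)-1 = -45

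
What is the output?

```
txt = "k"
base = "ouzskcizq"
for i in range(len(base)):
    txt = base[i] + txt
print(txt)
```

qzickszuok

i=0: prepend 'o' → 'ok'
i=1: prepend 'u' → 'uok'
i=2: prepend 'z' → 'zuok'
i=3: prepend 's' → 'szuok'
i=4: prepend 'k' → 'kszuok'
i=5: prepend 'c' → 'ckszuok'
i=6: prepend 'i' → 'ickszuok'
i=7: prepend 'z' → 'zickszuok'
i=8: prepend 'q' → 'qzickszuok'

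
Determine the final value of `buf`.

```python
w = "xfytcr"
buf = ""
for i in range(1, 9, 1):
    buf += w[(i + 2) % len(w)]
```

i=1: add w[3]='t' → 't'
i=2: add w[4]='c' → 'tc'
i=3: add w[5]='r' → 'tcr'
i=4: add w[0]='x' → 'tcrx'
i=5: add w[1]='f' → 'tcrxf'
i=6: add w[2]='y' → 'tcrxfy'
i=7: add w[3]='t' → 'tcrxfyt'
i=8: add w[4]='c' → 'tcrxfytc'

'tcrxfytc'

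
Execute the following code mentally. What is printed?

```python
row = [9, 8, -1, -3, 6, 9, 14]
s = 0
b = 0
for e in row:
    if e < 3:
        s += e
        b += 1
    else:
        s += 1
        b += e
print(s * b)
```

48

e=9: not <3, s = 0+1 = 1; b=9
e=8: not <3, s = 1+1 = 2; b=17
e=-1: <3, s = 2+(-1) = 1; b=18
e=-3: <3, s = 1+(-3) = -2; b=19
e=6: not <3, s = (-2)+1 = -1; b=25
e=9: not <3, s = (-1)+1 = 0; b=34
e=14: not <3, s = 0+1 = 1; b=48
s*b = 1*48 = 48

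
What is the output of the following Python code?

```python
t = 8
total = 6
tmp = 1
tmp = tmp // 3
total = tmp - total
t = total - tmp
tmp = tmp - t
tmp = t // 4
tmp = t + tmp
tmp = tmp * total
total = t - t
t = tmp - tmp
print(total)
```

0

tmp = 1//3 = 0
total = 0-6 = -6
t = (-6)-0 = -6
tmp = 0-(-6) = 6
tmp = (-6)//4 = -2
tmp = (-6)+(-2) = -8
tmp = (-8)*(-6) = 48
total = (-6)-(-6) = 0
t = 48-48 = 0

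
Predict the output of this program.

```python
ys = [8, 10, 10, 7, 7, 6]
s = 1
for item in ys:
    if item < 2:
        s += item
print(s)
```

1

item=8: not <2
item=10: not <2
item=10: not <2
item=7: not <2
item=7: not <2
item=6: not <2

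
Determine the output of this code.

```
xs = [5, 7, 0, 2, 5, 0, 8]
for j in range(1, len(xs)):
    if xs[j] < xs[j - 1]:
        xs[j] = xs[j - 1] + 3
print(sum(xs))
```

j=1: 7>=5, unchanged → [5, 7, 0, 2, 5, 0, 8]
j=2: 0<7, xs[2] = 7+3 = 10 → [5, 7, 10, 2, 5, 0, 8]
j=3: 2<10, xs[3] = 10+3 = 13 → [5, 7, 10, 13, 5, 0, 8]
j=4: 5<13, xs[4] = 13+3 = 16 → [5, 7, 10, 13, 16, 0, 8]
j=5: 0<16, xs[5] = 16+3 = 19 → [5, 7, 10, 13, 16, 19, 8]
j=6: 8<19, xs[6] = 19+3 = 22 → [5, 7, 10, 13, 16, 19, 22]
sum = 92

92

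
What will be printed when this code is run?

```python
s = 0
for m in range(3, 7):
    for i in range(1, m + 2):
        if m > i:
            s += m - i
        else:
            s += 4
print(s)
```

66

m=3,i=1: 3>1, s = 0+2 = 2
m=3,i=2: 3>2, s = 2+1 = 3
m=3,i=3: not 3>3, s = 3+4 = 7
m=3,i=4: not 3>4, s = 7+4 = 11
m=4,i=1: 4>1, s = 11+3 = 14
m=4,i=2: 4>2, s = 14+2 = 16
m=4,i=3: 4>3, s = 16+1 = 17
m=4,i=4: not 4>4, s = 17+4 = 21
m=4,i=5: not 4>5, s = 21+4 = 25
m=5,i=1: 5>1, s = 25+4 = 29
m=5,i=2: 5>2, s = 29+3 = 32
m=5,i=3: 5>3, s = 32+2 = 34
m=5,i=4: 5>4, s = 34+1 = 35
m=5,i=5: not 5>5, s = 35+4 = 39
m=5,i=6: not 5>6, s = 39+4 = 43
m=6,i=1: 6>1, s = 43+5 = 48
m=6,i=2: 6>2, s = 48+4 = 52
m=6,i=3: 6>3, s = 52+3 = 55
m=6,i=4: 6>4, s = 55+2 = 57
m=6,i=5: 6>5, s = 57+1 = 58
m=6,i=6: not 6>6, s = 58+4 = 62
m=6,i=7: not 6>7, s = 62+4 = 66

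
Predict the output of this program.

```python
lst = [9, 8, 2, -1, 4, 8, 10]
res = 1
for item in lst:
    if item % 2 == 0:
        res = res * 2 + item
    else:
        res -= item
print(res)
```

item=9: not even, res = 1-9 = -8
item=8: even, res = (-8)*2+8 = -8
item=2: even, res = (-8)*2+2 = -14
item=-1: not even, res = (-14)-(-1) = -13
item=4: even, res = (-13)*2+4 = -22
item=8: even, res = (-22)*2+8 = -36
item=10: even, res = (-36)*2+10 = -62

-62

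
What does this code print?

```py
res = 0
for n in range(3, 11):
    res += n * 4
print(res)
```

208

n=3: res = 0+3*4 = 12
n=4: res = 12+4*4 = 28
n=5: res = 28+5*4 = 48
n=6: res = 48+6*4 = 72
n=7: res = 72+7*4 = 100
n=8: res = 100+8*4 = 132
n=9: res = 132+9*4 = 168
n=10: res = 168+10*4 = 208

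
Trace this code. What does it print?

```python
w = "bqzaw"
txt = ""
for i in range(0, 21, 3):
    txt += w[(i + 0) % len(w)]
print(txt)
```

i=0: add w[0]='b' → 'b'
i=3: add w[3]='a' → 'ba'
i=6: add w[1]='q' → 'baq'
i=9: add w[4]='w' → 'baqw'
i=12: add w[2]='z' → 'baqwz'
i=15: add w[0]='b' → 'baqwzb'
i=18: add w[3]='a' → 'baqwzba'

baqwzba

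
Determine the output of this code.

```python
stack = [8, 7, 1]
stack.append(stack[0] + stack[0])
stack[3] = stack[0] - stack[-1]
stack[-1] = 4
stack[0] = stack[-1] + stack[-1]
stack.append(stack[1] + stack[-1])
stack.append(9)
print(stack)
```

[8, 7, 1, 4, 11, 9]

append stack[0]+stack[0] = 8+8 = 16 → [8, 7, 1, 16]
stack[3] = stack[0]-stack[-1] = 8-16 = -8 → [8, 7, 1, -8]
stack[-1] = 4 → [8, 7, 1, 4]
stack[0] = stack[-1]+stack[-1] = 4+4 = 8 → [8, 7, 1, 4]
append stack[1]+stack[-1] = 7+4 = 11 → [8, 7, 1, 4, 11]
append 9 → [8, 7, 1, 4, 11, 9]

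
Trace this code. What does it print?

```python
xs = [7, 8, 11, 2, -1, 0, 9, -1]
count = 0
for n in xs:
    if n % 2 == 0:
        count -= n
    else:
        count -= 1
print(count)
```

n=7: not even, count = 0-1 = -1
n=8: even, count = (-1)-8 = -9
n=11: not even, count = (-9)-1 = -10
n=2: even, count = (-10)-2 = -12
n=-1: not even, count = (-12)-1 = -13
n=0: even, count = (-13)-0 = -13
n=9: not even, count = (-13)-1 = -14
n=-1: not even, count = (-14)-1 = -15

-15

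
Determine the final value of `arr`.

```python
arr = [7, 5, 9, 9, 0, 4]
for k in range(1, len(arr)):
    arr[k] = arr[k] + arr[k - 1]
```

k=1: arr[1] = 5+7 = 12 → [7, 12, 9, 9, 0, 4]
k=2: arr[2] = 9+12 = 21 → [7, 12, 21, 9, 0, 4]
k=3: arr[3] = 9+21 = 30 → [7, 12, 21, 30, 0, 4]
k=4: arr[4] = 0+30 = 30 → [7, 12, 21, 30, 30, 4]
k=5: arr[5] = 4+30 = 34 → [7, 12, 21, 30, 30, 34]

[7, 12, 21, 30, 30, 34]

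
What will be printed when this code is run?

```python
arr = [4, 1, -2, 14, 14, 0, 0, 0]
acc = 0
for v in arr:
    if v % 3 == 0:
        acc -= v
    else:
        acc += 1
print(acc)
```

5

v=4: not %3==0, acc = 0+1 = 1
v=1: not %3==0, acc = 1+1 = 2
v=-2: not %3==0, acc = 2+1 = 3
v=14: not %3==0, acc = 3+1 = 4
v=14: not %3==0, acc = 4+1 = 5
v=0: %3==0, acc = 5-0 = 5
v=0: %3==0, acc = 5-0 = 5
v=0: %3==0, acc = 5-0 = 5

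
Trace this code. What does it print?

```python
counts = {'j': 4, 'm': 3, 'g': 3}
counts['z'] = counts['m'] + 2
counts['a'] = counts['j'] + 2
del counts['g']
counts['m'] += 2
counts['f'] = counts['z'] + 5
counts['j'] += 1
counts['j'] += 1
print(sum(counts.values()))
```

32

counts['z'] = counts['m']+2 = 5 → {'j': 4, 'm': 3, 'g': 3, 'z': 5}
counts['a'] = counts['j']+2 = 6 → {'j': 4, 'm': 3, 'g': 3, 'z': 5, 'a': 6}
del 'g' → {'j': 4, 'm': 3, 'z': 5, 'a': 6}
counts['m'] = 3+2 = 5 → {'j': 4, 'm': 5, 'z': 5, 'a': 6}
counts['f'] = counts['z']+5 = 10 → {'j': 4, 'm': 5, 'z': 5, 'a': 6, 'f': 10}
counts['j'] = 4+1 = 5 → {'j': 5, 'm': 5, 'z': 5, 'a': 6, 'f': 10}
counts['j'] = 5+1 = 6 → {'j': 6, 'm': 5, 'z': 5, 'a': 6, 'f': 10}
sum of values = 32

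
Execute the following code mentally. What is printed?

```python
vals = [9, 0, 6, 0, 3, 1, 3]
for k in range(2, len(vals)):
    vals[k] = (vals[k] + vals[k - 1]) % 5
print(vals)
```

k=2: vals[2] = (6+0)%5 = 1 → [9, 0, 1, 0, 3, 1, 3]
k=3: vals[3] = (0+1)%5 = 1 → [9, 0, 1, 1, 3, 1, 3]
k=4: vals[4] = (3+1)%5 = 4 → [9, 0, 1, 1, 4, 1, 3]
k=5: vals[5] = (1+4)%5 = 0 → [9, 0, 1, 1, 4, 0, 3]
k=6: vals[6] = (3+0)%5 = 3 → [9, 0, 1, 1, 4, 0, 3]

[9, 0, 1, 1, 4, 0, 3]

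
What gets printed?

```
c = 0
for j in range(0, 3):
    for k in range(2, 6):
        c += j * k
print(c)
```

42

j=0,k=2: c = 0+0 = 0
j=0,k=3: c = 0+0 = 0
j=0,k=4: c = 0+0 = 0
j=0,k=5: c = 0+0 = 0
j=1,k=2: c = 0+2 = 2
j=1,k=3: c = 2+3 = 5
j=1,k=4: c = 5+4 = 9
j=1,k=5: c = 9+5 = 14
j=2,k=2: c = 14+4 = 18
j=2,k=3: c = 18+6 = 24
j=2,k=4: c = 24+8 = 32
j=2,k=5: c = 32+10 = 42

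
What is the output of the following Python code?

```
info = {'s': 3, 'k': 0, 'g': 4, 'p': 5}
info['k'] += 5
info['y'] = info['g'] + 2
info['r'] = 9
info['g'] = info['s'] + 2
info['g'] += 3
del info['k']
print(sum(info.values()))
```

31

info['k'] = 0+5 = 5 → {'s': 3, 'k': 5, 'g': 4, 'p': 5}
info['y'] = info['g']+2 = 6 → {'s': 3, 'k': 5, 'g': 4, 'p': 5, 'y': 6}
info['r'] = 9 → {'s': 3, 'k': 5, 'g': 4, 'p': 5, 'y': 6, 'r': 9}
info['g'] = info['s']+2 = 5 → {'s': 3, 'k': 5, 'g': 5, 'p': 5, 'y': 6, 'r': 9}
info['g'] = 5+3 = 8 → {'s': 3, 'k': 5, 'g': 8, 'p': 5, 'y': 6, 'r': 9}
del 'k' → {'s': 3, 'g': 8, 'p': 5, 'y': 6, 'r': 9}
sum of values = 31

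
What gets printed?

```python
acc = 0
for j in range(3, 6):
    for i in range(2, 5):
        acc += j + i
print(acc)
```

63

j=3,i=2: acc = 0+5 = 5
j=3,i=3: acc = 5+6 = 11
j=3,i=4: acc = 11+7 = 18
j=4,i=2: acc = 18+6 = 24
j=4,i=3: acc = 24+7 = 31
j=4,i=4: acc = 31+8 = 39
j=5,i=2: acc = 39+7 = 46
j=5,i=3: acc = 46+8 = 54
j=5,i=4: acc = 54+9 = 63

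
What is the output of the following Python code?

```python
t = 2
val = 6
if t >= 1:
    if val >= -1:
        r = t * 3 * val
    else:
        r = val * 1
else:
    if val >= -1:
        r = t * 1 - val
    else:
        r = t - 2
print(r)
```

t=2, val=6
t >= 1 is True; val >= -1 is True
→ r = t * 3 * val = 36

36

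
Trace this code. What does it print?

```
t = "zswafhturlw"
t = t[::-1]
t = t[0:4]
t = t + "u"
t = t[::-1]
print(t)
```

reverse → 'wlruthfawsz'
slice [0:4] → 'wlru'
+ 'u' → 'wlruu'
reverse → 'uurlw'

uurlw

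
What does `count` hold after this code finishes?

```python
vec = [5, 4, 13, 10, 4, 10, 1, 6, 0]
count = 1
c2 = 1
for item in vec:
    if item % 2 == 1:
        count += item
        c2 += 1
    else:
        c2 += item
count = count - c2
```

-18

item=5: odd, count = 1+5 = 6; c2=2
item=4: not odd; c2=6
item=13: odd, count = 6+13 = 19; c2=7
item=10: not odd; c2=17
item=4: not odd; c2=21
item=10: not odd; c2=31
item=1: odd, count = 19+1 = 20; c2=32
item=6: not odd; c2=38
item=0: not odd; c2=38
count-c2 = 20-38 = -18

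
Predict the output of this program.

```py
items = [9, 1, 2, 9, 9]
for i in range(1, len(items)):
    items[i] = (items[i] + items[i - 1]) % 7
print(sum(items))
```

19

i=1: items[1] = (1+9)%7 = 3 → [9, 3, 2, 9, 9]
i=2: items[2] = (2+3)%7 = 5 → [9, 3, 5, 9, 9]
i=3: items[3] = (9+5)%7 = 0 → [9, 3, 5, 0, 9]
i=4: items[4] = (9+0)%7 = 2 → [9, 3, 5, 0, 2]
sum = 19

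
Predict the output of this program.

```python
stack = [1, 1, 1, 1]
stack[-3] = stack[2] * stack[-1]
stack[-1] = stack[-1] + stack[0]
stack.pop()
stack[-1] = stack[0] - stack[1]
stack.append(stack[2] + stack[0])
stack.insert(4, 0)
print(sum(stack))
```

stack[-3] = stack[2]*stack[-1] = 1*1 = 1 → [1, 1, 1, 1]
stack[-1] = stack[-1]+stack[0] = 1+1 = 2 → [1, 1, 1, 2]
pop() removes 2 → [1, 1, 1]
stack[-1] = stack[0]-stack[1] = 1-1 = 0 → [1, 1, 0]
append stack[2]+stack[0] = 0+1 = 1 → [1, 1, 0, 1]
insert 0 at 4 → [1, 1, 0, 1, 0]
sum = 3

3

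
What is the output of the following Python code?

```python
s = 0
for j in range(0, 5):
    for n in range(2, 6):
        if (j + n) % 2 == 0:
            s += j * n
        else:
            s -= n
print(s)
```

j=0,n=2: even sum, s = 0+0 = 0
j=0,n=3: odd sum, s = 0-3 = -3
j=0,n=4: even sum, s = (-3)+0 = -3
j=0,n=5: odd sum, s = (-3)-5 = -8
j=1,n=2: odd sum, s = (-8)-2 = -10
j=1,n=3: even sum, s = (-10)+3 = -7
j=1,n=4: odd sum, s = (-7)-4 = -11
j=1,n=5: even sum, s = (-11)+5 = -6
j=2,n=2: even sum, s = (-6)+4 = -2
j=2,n=3: odd sum, s = (-2)-3 = -5
j=2,n=4: even sum, s = (-5)+8 = 3
j=2,n=5: odd sum, s = 3-5 = -2
j=3,n=2: odd sum, s = (-2)-2 = -4
j=3,n=3: even sum, s = (-4)+9 = 5
j=3,n=4: odd sum, s = 5-4 = 1
j=3,n=5: even sum, s = 1+15 = 16
j=4,n=2: even sum, s = 16+8 = 24
j=4,n=3: odd sum, s = 24-3 = 21
j=4,n=4: even sum, s = 21+16 = 37
j=4,n=5: odd sum, s = 37-5 = 32

32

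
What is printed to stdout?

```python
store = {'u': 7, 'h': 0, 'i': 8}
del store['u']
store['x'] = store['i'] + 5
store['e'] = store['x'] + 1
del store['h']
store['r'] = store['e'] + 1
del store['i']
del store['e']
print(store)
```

{'x': 13, 'r': 15}

del 'u' → {'h': 0, 'i': 8}
store['x'] = store['i']+5 = 13 → {'h': 0, 'i': 8, 'x': 13}
store['e'] = store['x']+1 = 14 → {'h': 0, 'i': 8, 'x': 13, 'e': 14}
del 'h' → {'i': 8, 'x': 13, 'e': 14}
store['r'] = store['e']+1 = 15 → {'i': 8, 'x': 13, 'e': 14, 'r': 15}
del 'i' → {'x': 13, 'e': 14, 'r': 15}
del 'e' → {'x': 13, 'r': 15}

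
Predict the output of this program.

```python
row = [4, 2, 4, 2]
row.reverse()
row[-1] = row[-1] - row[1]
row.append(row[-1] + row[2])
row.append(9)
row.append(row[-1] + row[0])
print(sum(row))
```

30

reverse → [2, 4, 2, 4]
row[-1] = row[-1]-row[1] = 4-4 = 0 → [2, 4, 2, 0]
append row[-1]+row[2] = 0+2 = 2 → [2, 4, 2, 0, 2]
append 9 → [2, 4, 2, 0, 2, 9]
append row[-1]+row[0] = 9+2 = 11 → [2, 4, 2, 0, 2, 9, 11]
sum = 30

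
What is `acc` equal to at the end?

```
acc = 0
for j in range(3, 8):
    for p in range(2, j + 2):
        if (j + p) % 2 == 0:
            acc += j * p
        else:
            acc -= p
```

189

j=3,p=2: odd sum, acc = 0-2 = -2
j=3,p=3: even sum, acc = (-2)+9 = 7
j=3,p=4: odd sum, acc = 7-4 = 3
j=4,p=2: even sum, acc = 3+8 = 11
j=4,p=3: odd sum, acc = 11-3 = 8
j=4,p=4: even sum, acc = 8+16 = 24
j=4,p=5: odd sum, acc = 24-5 = 19
j=5,p=2: odd sum, acc = 19-2 = 17
j=5,p=3: even sum, acc = 17+15 = 32
j=5,p=4: odd sum, acc = 32-4 = 28
j=5,p=5: even sum, acc = 28+25 = 53
j=5,p=6: odd sum, acc = 53-6 = 47
j=6,p=2: even sum, acc = 47+12 = 59
j=6,p=3: odd sum, acc = 59-3 = 56
j=6,p=4: even sum, acc = 56+24 = 80
j=6,p=5: odd sum, acc = 80-5 = 75
j=6,p=6: even sum, acc = 75+36 = 111
j=6,p=7: odd sum, acc = 111-7 = 104
j=7,p=2: odd sum, acc = 104-2 = 102
j=7,p=3: even sum, acc = 102+21 = 123
j=7,p=4: odd sum, acc = 123-4 = 119
j=7,p=5: even sum, acc = 119+35 = 154
j=7,p=6: odd sum, acc = 154-6 = 148
j=7,p=7: even sum, acc = 148+49 = 197
j=7,p=8: odd sum, acc = 197-8 = 189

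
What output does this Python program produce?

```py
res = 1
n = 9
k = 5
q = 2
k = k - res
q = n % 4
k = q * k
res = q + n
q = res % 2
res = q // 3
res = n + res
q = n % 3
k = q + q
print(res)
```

k = 5-1 = 4
q = 9%4 = 1
k = 1*4 = 4
res = 1+9 = 10
q = 10%2 = 0
res = 0//3 = 0
res = 9+0 = 9
q = 9%3 = 0
k = 0+0 = 0

9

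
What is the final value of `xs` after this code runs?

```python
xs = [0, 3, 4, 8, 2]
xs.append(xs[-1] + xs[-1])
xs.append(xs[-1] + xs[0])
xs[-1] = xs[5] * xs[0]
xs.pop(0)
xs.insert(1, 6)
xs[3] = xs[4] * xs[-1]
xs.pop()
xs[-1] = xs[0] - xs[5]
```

append xs[-1]+xs[-1] = 2+2 = 4 → [0, 3, 4, 8, 2, 4]
append xs[-1]+xs[0] = 4+0 = 4 → [0, 3, 4, 8, 2, 4, 4]
xs[-1] = xs[5]*xs[0] = 4*0 = 0 → [0, 3, 4, 8, 2, 4, 0]
pop(0) removes 0 → [3, 4, 8, 2, 4, 0]
insert 6 at 1 → [3, 6, 4, 8, 2, 4, 0]
xs[3] = xs[4]*xs[-1] = 2*0 = 0 → [3, 6, 4, 0, 2, 4, 0]
pop() removes 0 → [3, 6, 4, 0, 2, 4]
xs[-1] = xs[0]-xs[5] = 3-4 = -1 → [3, 6, 4, 0, 2, -1]

[3, 6, 4, 0, 2, -1]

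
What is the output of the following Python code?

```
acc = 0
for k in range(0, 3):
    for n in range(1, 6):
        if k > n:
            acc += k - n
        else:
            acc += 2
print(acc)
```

k=0,n=1: not 0>1, acc = 0+2 = 2
k=0,n=2: not 0>2, acc = 2+2 = 4
k=0,n=3: not 0>3, acc = 4+2 = 6
k=0,n=4: not 0>4, acc = 6+2 = 8
k=0,n=5: not 0>5, acc = 8+2 = 10
k=1,n=1: not 1>1, acc = 10+2 = 12
k=1,n=2: not 1>2, acc = 12+2 = 14
k=1,n=3: not 1>3, acc = 14+2 = 16
k=1,n=4: not 1>4, acc = 16+2 = 18
k=1,n=5: not 1>5, acc = 18+2 = 20
k=2,n=1: 2>1, acc = 20+1 = 21
k=2,n=2: not 2>2, acc = 21+2 = 23
k=2,n=3: not 2>3, acc = 23+2 = 25
k=2,n=4: not 2>4, acc = 25+2 = 27
k=2,n=5: not 2>5, acc = 27+2 = 29

29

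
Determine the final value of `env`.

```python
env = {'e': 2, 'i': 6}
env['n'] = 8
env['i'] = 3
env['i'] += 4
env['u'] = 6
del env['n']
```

{'e': 2, 'i': 7, 'u': 6}

env['n'] = 8 → {'e': 2, 'i': 6, 'n': 8}
env['i'] = 3 → {'e': 2, 'i': 3, 'n': 8}
env['i'] = 3+4 = 7 → {'e': 2, 'i': 7, 'n': 8}
env['u'] = 6 → {'e': 2, 'i': 7, 'n': 8, 'u': 6}
del 'n' → {'e': 2, 'i': 7, 'u': 6}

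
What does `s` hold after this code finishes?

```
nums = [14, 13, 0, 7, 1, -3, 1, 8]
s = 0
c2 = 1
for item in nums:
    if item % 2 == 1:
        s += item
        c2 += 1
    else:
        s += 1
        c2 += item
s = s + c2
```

50

item=14: not odd, s = 0+1 = 1; c2=15
item=13: odd, s = 1+13 = 14; c2=16
item=0: not odd, s = 14+1 = 15; c2=16
item=7: odd, s = 15+7 = 22; c2=17
item=1: odd, s = 22+1 = 23; c2=18
item=-3: odd, s = 23+(-3) = 20; c2=19
item=1: odd, s = 20+1 = 21; c2=20
item=8: not odd, s = 21+1 = 22; c2=28
s+c2 = 22+28 = 50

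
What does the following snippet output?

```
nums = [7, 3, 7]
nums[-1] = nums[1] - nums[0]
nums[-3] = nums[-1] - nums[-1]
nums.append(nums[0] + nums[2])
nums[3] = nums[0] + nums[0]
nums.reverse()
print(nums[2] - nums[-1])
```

nums[-1] = nums[1]-nums[0] = 3-7 = -4 → [7, 3, -4]
nums[-3] = nums[-1]-nums[-1] = (-4)-(-4) = 0 → [0, 3, -4]
append nums[0]+nums[2] = 0+(-4) = -4 → [0, 3, -4, -4]
nums[3] = nums[0]+nums[0] = 0+0 = 0 → [0, 3, -4, 0]
reverse → [0, -4, 3, 0]
nums[2]-nums[-1] = 3-0 = 3

3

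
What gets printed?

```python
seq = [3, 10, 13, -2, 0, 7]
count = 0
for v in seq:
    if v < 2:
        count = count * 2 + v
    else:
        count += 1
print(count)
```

v=3: not <2, count = 0+1 = 1
v=10: not <2, count = 1+1 = 2
v=13: not <2, count = 2+1 = 3
v=-2: <2, count = 3*2+(-2) = 4
v=0: <2, count = 4*2+0 = 8
v=7: not <2, count = 8+1 = 9

9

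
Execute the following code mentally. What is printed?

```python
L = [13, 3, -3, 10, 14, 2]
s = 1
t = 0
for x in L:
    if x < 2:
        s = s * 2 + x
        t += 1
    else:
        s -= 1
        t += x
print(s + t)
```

35

x=13: not <2, s = 1-1 = 0; t=13
x=3: not <2, s = 0-1 = -1; t=16
x=-3: <2, s = (-1)*2+(-3) = -5; t=17
x=10: not <2, s = (-5)-1 = -6; t=27
x=14: not <2, s = (-6)-1 = -7; t=41
x=2: not <2, s = (-7)-1 = -8; t=43
s+t = (-8)+43 = 35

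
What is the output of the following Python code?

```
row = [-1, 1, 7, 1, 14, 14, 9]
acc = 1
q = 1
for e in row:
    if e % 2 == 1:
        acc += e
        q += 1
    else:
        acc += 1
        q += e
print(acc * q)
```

e=-1: odd, acc = 1+(-1) = 0; q=2
e=1: odd, acc = 0+1 = 1; q=3
e=7: odd, acc = 1+7 = 8; q=4
e=1: odd, acc = 8+1 = 9; q=5
e=14: not odd, acc = 9+1 = 10; q=19
e=14: not odd, acc = 10+1 = 11; q=33
e=9: odd, acc = 11+9 = 20; q=34
acc*q = 20*34 = 680

680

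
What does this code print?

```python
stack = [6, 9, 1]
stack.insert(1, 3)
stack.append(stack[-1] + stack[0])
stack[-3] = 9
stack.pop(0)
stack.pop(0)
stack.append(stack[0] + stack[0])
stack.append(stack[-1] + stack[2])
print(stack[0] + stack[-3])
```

16

insert 3 at 1 → [6, 3, 9, 1]
append stack[-1]+stack[0] = 1+6 = 7 → [6, 3, 9, 1, 7]
stack[-3] = 9 → [6, 3, 9, 1, 7]
pop(0) removes 6 → [3, 9, 1, 7]
pop(0) removes 3 → [9, 1, 7]
append stack[0]+stack[0] = 9+9 = 18 → [9, 1, 7, 18]
append stack[-1]+stack[2] = 18+7 = 25 → [9, 1, 7, 18, 25]
stack[0]+stack[-3] = 9+7 = 16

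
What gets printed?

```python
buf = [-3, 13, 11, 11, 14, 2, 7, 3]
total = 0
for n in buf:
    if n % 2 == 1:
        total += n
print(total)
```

42

n=-3: odd, total = 0+(-3) = -3
n=13: odd, total = (-3)+13 = 10
n=11: odd, total = 10+11 = 21
n=11: odd, total = 21+11 = 32
n=14: not odd
n=2: not odd
n=7: odd, total = 32+7 = 39
n=3: odd, total = 39+3 = 42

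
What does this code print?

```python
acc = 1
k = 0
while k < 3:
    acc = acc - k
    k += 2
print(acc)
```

-1

k=0: acc = 1-0 = 1
k=2: acc = 1-2 = -1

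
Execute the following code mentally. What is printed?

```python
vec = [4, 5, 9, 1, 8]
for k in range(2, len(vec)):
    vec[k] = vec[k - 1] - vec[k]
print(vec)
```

k=2: vec[2] = 5-9 = -4 → [4, 5, -4, 1, 8]
k=3: vec[3] = (-4)-1 = -5 → [4, 5, -4, -5, 8]
k=4: vec[4] = (-5)-8 = -13 → [4, 5, -4, -5, -13]

[4, 5, -4, -5, -13]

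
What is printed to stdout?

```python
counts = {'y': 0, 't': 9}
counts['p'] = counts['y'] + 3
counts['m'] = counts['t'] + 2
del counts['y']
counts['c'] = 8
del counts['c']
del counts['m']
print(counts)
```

{'t': 9, 'p': 3}

counts['p'] = counts['y']+3 = 3 → {'y': 0, 't': 9, 'p': 3}
counts['m'] = counts['t']+2 = 11 → {'y': 0, 't': 9, 'p': 3, 'm': 11}
del 'y' → {'t': 9, 'p': 3, 'm': 11}
counts['c'] = 8 → {'t': 9, 'p': 3, 'm': 11, 'c': 8}
del 'c' → {'t': 9, 'p': 3, 'm': 11}
del 'm' → {'t': 9, 'p': 3}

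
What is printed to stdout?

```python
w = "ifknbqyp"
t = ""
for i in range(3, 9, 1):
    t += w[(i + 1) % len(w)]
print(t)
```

bqypif

i=3: add w[4]='b' → 'b'
i=4: add w[5]='q' → 'bq'
i=5: add w[6]='y' → 'bqy'
i=6: add w[7]='p' → 'bqyp'
i=7: add w[0]='i' → 'bqypi'
i=8: add w[1]='f' → 'bqypif'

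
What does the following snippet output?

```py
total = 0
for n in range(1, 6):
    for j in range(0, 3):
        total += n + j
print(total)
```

60

n=1,j=0: total = 0+1 = 1
n=1,j=1: total = 1+2 = 3
n=1,j=2: total = 3+3 = 6
n=2,j=0: total = 6+2 = 8
n=2,j=1: total = 8+3 = 11
n=2,j=2: total = 11+4 = 15
n=3,j=0: total = 15+3 = 18
n=3,j=1: total = 18+4 = 22
n=3,j=2: total = 22+5 = 27
n=4,j=0: total = 27+4 = 31
n=4,j=1: total = 31+5 = 36
n=4,j=2: total = 36+6 = 42
n=5,j=0: total = 42+5 = 47
n=5,j=1: total = 47+6 = 53
n=5,j=2: total = 53+7 = 60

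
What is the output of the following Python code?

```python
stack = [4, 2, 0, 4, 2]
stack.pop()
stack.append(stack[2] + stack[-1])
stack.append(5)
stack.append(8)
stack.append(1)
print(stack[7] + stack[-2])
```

9

pop() removes 2 → [4, 2, 0, 4]
append stack[2]+stack[-1] = 0+4 = 4 → [4, 2, 0, 4, 4]
append 5 → [4, 2, 0, 4, 4, 5]
append 8 → [4, 2, 0, 4, 4, 5, 8]
append 1 → [4, 2, 0, 4, 4, 5, 8, 1]
stack[7]+stack[-2] = 1+8 = 9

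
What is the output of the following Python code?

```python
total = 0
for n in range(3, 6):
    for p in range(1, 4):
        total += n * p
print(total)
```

72

n=3,p=1: total = 0+3 = 3
n=3,p=2: total = 3+6 = 9
n=3,p=3: total = 9+9 = 18
n=4,p=1: total = 18+4 = 22
n=4,p=2: total = 22+8 = 30
n=4,p=3: total = 30+12 = 42
n=5,p=1: total = 42+5 = 47
n=5,p=2: total = 47+10 = 57
n=5,p=3: total = 57+15 = 72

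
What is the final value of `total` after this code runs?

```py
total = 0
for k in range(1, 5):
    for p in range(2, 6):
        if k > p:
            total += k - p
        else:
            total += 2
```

k=1,p=2: not 1>2, total = 0+2 = 2
k=1,p=3: not 1>3, total = 2+2 = 4
k=1,p=4: not 1>4, total = 4+2 = 6
k=1,p=5: not 1>5, total = 6+2 = 8
k=2,p=2: not 2>2, total = 8+2 = 10
k=2,p=3: not 2>3, total = 10+2 = 12
k=2,p=4: not 2>4, total = 12+2 = 14
k=2,p=5: not 2>5, total = 14+2 = 16
k=3,p=2: 3>2, total = 16+1 = 17
k=3,p=3: not 3>3, total = 17+2 = 19
k=3,p=4: not 3>4, total = 19+2 = 21
k=3,p=5: not 3>5, total = 21+2 = 23
k=4,p=2: 4>2, total = 23+2 = 25
k=4,p=3: 4>3, total = 25+1 = 26
k=4,p=4: not 4>4, total = 26+2 = 28
k=4,p=5: not 4>5, total = 28+2 = 30

30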